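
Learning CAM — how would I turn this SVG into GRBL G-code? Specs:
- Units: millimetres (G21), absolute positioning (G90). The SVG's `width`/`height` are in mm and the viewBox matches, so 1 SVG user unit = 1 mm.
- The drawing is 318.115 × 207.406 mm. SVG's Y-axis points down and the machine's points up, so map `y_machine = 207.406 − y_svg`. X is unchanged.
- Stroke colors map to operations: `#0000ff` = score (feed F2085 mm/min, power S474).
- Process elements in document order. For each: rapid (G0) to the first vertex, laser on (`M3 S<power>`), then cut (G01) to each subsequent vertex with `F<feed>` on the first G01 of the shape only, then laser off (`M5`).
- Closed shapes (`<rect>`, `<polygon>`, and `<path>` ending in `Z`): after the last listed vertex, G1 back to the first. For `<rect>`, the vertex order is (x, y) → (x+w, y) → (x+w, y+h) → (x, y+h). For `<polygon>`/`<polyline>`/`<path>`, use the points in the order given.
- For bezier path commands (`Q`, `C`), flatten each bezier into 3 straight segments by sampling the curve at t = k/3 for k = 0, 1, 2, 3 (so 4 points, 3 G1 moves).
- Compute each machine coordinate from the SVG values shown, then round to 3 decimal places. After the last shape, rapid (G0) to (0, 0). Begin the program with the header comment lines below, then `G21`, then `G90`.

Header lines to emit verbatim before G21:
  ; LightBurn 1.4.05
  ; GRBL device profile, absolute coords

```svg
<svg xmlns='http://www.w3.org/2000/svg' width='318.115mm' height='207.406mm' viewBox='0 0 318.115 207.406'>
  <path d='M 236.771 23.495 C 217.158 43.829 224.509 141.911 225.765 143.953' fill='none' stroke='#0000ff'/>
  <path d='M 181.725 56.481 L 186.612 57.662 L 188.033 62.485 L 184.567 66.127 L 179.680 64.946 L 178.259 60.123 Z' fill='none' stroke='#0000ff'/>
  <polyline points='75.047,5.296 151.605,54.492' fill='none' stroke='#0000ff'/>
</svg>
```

1 u = 1 mm; y_m = 207.406 − y.

[1] `<path>` cubic bezier, #0000ff→score S474 F2085: (236.771,183.911) → (224.922,144.098) → (223.702,91.072) → (225.765,63.453)

[2] `<path>` regular polygon, #0000ff→score S474 F2085: (181.725,150.925) → (186.612,149.744) → (188.033,144.921) → (184.567,141.279) → (179.680,142.460) → (178.259,147.283) → (181.725,150.925) (closed)

[3] `<polyline>` line segment, #0000ff→score S474 F2085: (75.047,202.110) → (151.605,152.914)

; LightBurn 1.4.05
; GRBL device profile, absolute coords
G21
G90
G0 X236.771 Y183.911
M3 S474
G01 X224.922 Y144.098 F2085
G01 X223.702 Y91.072
G01 X225.765 Y63.453
M5
G0 X181.725 Y150.925
M3 S474
G01 X186.612 Y149.744 F2085
G01 X188.033 Y144.921
G01 X184.567 Y141.279
G01 X179.680 Y142.460
G01 X178.259 Y147.283
G01 X181.725 Y150.925
M5
G0 X75.047 Y202.110
M3 S474
G01 X151.605 Y152.914 F2085
M5
G0 X0.000 Y0.000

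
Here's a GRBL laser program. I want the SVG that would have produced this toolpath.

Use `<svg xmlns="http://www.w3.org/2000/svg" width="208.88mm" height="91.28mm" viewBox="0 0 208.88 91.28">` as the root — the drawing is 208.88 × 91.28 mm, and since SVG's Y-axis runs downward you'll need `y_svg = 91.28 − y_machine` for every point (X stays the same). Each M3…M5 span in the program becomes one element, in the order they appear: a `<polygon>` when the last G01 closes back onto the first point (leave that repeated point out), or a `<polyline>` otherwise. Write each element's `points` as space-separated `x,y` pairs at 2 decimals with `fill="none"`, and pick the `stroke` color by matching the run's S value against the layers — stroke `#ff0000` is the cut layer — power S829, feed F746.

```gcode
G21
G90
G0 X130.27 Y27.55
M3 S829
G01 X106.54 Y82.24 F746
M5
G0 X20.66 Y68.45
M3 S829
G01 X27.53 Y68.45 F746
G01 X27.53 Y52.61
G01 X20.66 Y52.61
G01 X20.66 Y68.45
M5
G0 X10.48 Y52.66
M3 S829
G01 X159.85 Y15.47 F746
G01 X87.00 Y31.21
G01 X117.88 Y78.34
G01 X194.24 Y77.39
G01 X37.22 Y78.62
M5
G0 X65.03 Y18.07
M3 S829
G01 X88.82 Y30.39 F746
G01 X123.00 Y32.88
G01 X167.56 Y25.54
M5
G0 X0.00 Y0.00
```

<svg xmlns="http://www.w3.org/2000/svg" width="208.88mm" height="91.28mm" viewBox="0 0 208.88 91.28">
  <polyline points="130.27,63.73 106.54,9.04" fill="none" stroke="#ff0000"/>
  <polygon points="20.66,22.83 27.53,22.83 27.53,38.67 20.66,38.67" fill="none" stroke="#ff0000"/>
  <polyline points="10.48,38.62 159.85,75.81 87.00,60.07 117.88,12.94 194.24,13.89 37.22,12.66" fill="none" stroke="#ff0000"/>
  <polyline points="65.03,73.21 88.82,60.89 123.00,58.40 167.56,65.74" fill="none" stroke="#ff0000"/>
</svg>

Machine Y-up, SVG Y-down with viewBox height 91.28, so y_svg = 91.28 − y_machine; X carries over. Every run uses S829, so all elements get stroke `#ff0000` (cut).

Run 1: The run is open, so emit a `<polyline>` with points (Y-flipped): 130.27,63.73 106.54,9.04.

Run 2: The run returns to its start, so emit a `<polygon>` with points (Y-flipped): 20.66,22.83 27.53,22.83 27.53,38.67 20.66,38.67.

Run 3: The run is open, so emit a `<polyline>` with points (Y-flipped): 10.48,38.62 159.85,75.81 87.00,60.07 117.88,12.94 194.24,13.89 37.22,12.66.

Run 4: The run is open, so emit a `<polyline>` with points (Y-flipped): 65.03,73.21 88.82,60.89 123.00,58.40 167.56,65.74.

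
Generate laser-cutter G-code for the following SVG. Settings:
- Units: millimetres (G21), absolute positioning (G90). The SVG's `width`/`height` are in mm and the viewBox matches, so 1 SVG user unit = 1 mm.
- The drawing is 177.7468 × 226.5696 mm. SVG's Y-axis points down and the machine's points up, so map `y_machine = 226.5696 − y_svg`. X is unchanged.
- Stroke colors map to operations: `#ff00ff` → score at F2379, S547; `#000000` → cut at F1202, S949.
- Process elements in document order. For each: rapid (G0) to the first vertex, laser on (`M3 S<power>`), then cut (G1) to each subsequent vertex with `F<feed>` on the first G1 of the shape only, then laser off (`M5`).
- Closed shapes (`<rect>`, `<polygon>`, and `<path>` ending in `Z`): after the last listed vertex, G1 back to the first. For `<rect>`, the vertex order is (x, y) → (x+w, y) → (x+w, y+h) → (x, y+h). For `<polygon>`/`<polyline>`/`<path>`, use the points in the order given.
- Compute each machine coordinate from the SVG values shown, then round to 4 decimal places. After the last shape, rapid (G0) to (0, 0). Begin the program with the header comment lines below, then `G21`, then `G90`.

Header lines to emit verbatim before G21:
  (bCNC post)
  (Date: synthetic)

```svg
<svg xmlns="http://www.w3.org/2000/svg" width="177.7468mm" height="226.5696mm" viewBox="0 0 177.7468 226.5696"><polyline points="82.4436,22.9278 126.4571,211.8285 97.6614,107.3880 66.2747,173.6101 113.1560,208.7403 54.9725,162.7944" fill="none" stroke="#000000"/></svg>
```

(bCNC post)
(Date: synthetic)
G21
G90
G0 X82.4436 Y203.6418
M3 S949
G1 X126.4571 Y14.7411 F1202
G1 X97.6614 Y119.1816
G1 X66.2747 Y52.9595
G1 X113.1560 Y17.8293
G1 X54.9725 Y63.7752
M5
G0 X0.0000 Y0.0000

1 u = 1 mm; y_m = 226.5696 − y.

[1] `<polyline>` open polyline, #000000→cut S949 F1202: (82.4436,203.6418) → (126.4571,14.7411) → (97.6614,119.1816) → (66.2747,52.9595) → (113.1560,17.8293) → (54.9725,63.7752)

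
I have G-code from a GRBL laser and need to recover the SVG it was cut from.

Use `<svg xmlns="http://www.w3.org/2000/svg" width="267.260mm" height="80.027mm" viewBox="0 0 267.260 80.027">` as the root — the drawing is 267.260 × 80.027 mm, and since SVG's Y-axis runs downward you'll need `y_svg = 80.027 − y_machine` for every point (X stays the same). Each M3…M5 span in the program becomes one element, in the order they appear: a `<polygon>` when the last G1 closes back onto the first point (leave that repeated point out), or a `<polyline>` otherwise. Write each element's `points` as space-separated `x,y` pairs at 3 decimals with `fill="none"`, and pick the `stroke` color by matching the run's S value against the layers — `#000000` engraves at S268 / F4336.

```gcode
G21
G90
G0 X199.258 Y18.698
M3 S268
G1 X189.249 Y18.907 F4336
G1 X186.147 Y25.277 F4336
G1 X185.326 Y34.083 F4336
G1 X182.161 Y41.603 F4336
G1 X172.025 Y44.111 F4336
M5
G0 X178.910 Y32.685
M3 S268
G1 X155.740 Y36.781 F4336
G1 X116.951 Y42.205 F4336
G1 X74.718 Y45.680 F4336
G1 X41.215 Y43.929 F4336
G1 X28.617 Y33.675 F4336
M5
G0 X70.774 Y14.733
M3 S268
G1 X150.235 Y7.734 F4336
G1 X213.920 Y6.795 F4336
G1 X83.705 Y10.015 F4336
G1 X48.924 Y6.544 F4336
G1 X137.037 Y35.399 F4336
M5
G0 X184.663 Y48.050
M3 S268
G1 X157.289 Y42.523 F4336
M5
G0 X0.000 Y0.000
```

<svg xmlns="http://www.w3.org/2000/svg" width="267.260mm" height="80.027mm" viewBox="0 0 267.260 80.027">
  <polyline points="199.258,61.329 189.249,61.120 186.147,54.750 185.326,45.944 182.161,38.424 172.025,35.916" fill="none" stroke="#000000"/>
  <polyline points="178.910,47.342 155.740,43.246 116.951,37.822 74.718,34.347 41.215,36.098 28.617,46.352" fill="none" stroke="#000000"/>
  <polyline points="70.774,65.294 150.235,72.293 213.920,73.232 83.705,70.012 48.924,73.483 137.037,44.628" fill="none" stroke="#000000"/>
  <polyline points="184.663,31.977 157.289,37.504" fill="none" stroke="#000000"/>
</svg>

Each laser-on run becomes one SVG element. Flip Y back into SVG space with y_svg = 80.027 − y_machine. Every run uses S268, so all elements get stroke `#000000` (engrave).

Run 1: The run is open, so emit a `<polyline>` with points (Y-flipped): 199.258,61.329 189.249,61.120 186.147,54.750 185.326,45.944 182.161,38.424 172.025,35.916.

Run 2: The run is open, so emit a `<polyline>` with points (Y-flipped): 178.910,47.342 155.740,43.246 116.951,37.822 74.718,34.347 41.215,36.098 28.617,46.352.

Run 3: The run is open, so emit a `<polyline>` with points (Y-flipped): 70.774,65.294 150.235,72.293 213.920,73.232 83.705,70.012 48.924,73.483 137.037,44.628.

Run 4: The run is open, so emit a `<polyline>` with points (Y-flipped): 184.663,31.977 157.289,37.504.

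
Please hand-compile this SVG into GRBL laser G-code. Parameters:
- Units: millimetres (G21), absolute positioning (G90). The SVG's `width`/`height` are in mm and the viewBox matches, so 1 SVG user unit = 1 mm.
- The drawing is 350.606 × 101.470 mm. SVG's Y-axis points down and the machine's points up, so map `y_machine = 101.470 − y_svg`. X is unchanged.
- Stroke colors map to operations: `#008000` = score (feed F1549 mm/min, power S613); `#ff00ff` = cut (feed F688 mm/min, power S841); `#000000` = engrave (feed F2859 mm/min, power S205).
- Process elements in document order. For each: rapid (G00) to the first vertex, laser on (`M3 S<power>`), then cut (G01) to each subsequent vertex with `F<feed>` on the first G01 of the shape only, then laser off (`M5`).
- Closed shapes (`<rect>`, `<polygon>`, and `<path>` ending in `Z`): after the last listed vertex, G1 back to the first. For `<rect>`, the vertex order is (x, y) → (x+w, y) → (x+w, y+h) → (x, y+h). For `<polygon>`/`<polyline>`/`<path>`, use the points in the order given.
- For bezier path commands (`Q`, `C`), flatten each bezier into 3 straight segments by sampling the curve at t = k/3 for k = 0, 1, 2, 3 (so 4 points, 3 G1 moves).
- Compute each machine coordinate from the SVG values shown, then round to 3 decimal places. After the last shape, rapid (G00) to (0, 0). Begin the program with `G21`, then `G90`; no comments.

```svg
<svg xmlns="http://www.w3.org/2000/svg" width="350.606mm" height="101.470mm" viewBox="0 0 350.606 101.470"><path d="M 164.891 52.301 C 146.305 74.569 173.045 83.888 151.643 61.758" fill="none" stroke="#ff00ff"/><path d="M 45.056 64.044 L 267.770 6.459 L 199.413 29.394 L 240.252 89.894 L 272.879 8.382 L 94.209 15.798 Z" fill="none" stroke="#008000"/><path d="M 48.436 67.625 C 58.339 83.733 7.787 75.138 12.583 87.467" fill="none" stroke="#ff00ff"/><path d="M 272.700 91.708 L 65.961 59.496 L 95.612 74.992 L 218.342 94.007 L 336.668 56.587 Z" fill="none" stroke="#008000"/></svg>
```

viewBox `0 0 350.606 101.470` with mm width/height → 1 unit = 1 mm. Flip: y_m = 101.470 − y_svg.

**Shape 1** — `<path>` cubic bezier, stroke `#ff00ff` → cut (S841, F688). Control points (SVG): P0=(164.891,52.301), P1=(146.305,74.569), P2=(173.045,83.888), P3=(151.643,61.758); sampled at t=k/3. Machine vertices: (164.891,49.169) → (157.952,31.903) → (160.459,27.380) → (151.643,39.712). Open path.

**Shape 2** — `<path>` closed polygon, stroke `#008000` → score (S613, F1549). Machine vertices: (45.056,37.426) → (267.770,95.011) → (199.413,72.076) → (240.252,11.576) → (272.879,93.088) → (94.209,85.672) → (45.056,37.426). Closed: final G1 returns to the first vertex.

**Shape 3** — `<path>` cubic bezier, stroke `#ff00ff` → cut (S841, F688). Control points (SVG): P0=(48.436,67.625), P1=(58.339,83.733), P2=(7.787,75.138), P3=(12.583,87.467); sampled at t=k/3. Machine vertices: (48.436,33.845) → (42.476,24.281) → (21.947,21.047) → (12.583,14.003). Open path.

**Shape 4** — `<path>` closed polygon, stroke `#008000` → score (S613, F1549). Machine vertices: (272.700,9.762) → (65.961,41.974) → (95.612,26.478) → (218.342,7.463) → (336.668,44.883) → (272.700,9.762). Closed: final G1 returns to the first vertex.

G21
G90
G00 X164.891 Y49.169
M3 S841
G01 X157.952 Y31.903 F688
G01 X160.459 Y27.380
G01 X151.643 Y39.712
M5
G00 X45.056 Y37.426
M3 S613
G01 X267.770 Y95.011 F1549
G01 X199.413 Y72.076
G01 X240.252 Y11.576
G01 X272.879 Y93.088
G01 X94.209 Y85.672
G01 X45.056 Y37.426
M5
G00 X48.436 Y33.845
M3 S841
G01 X42.476 Y24.281 F688
G01 X21.947 Y21.047
G01 X12.583 Y14.003
M5
G00 X272.700 Y9.762
M3 S613
G01 X65.961 Y41.974 F1549
G01 X95.612 Y26.478
G01 X218.342 Y7.463
G01 X336.668 Y44.883
G01 X272.700 Y9.762
M5
G00 X0.000 Y0.000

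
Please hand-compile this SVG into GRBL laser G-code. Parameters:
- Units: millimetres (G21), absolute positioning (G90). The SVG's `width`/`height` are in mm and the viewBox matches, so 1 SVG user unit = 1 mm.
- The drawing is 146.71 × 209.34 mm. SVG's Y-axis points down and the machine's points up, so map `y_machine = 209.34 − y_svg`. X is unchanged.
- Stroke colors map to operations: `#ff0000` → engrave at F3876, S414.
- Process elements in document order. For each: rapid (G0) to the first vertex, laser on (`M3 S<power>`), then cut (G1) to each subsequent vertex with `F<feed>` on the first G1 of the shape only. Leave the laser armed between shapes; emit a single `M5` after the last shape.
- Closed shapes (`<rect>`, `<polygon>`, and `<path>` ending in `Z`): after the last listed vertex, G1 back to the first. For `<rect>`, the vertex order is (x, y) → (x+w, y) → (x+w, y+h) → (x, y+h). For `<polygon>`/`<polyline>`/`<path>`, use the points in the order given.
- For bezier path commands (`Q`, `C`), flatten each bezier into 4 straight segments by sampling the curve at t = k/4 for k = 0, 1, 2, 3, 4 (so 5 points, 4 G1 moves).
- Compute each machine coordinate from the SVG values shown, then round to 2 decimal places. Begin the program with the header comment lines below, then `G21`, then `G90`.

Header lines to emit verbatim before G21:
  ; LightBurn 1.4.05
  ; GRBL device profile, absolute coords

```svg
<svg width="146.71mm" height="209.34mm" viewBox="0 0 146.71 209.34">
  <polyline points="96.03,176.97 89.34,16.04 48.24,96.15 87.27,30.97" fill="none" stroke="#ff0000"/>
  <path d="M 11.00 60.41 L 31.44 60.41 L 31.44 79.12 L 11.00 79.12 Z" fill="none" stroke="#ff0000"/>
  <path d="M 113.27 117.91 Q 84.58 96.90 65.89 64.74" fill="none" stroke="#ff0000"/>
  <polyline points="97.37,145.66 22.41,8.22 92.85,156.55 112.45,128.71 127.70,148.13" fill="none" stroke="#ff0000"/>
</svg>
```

viewBox `0 0 146.71 209.34` with mm width/height → 1 unit = 1 mm. Flip: y_m = 209.34 − y_svg.

**Shape 1** — `<polyline>` open polyline, stroke `#ff0000` → engrave (S414, F3876). Machine vertices: (96.03,32.37) → (89.34,193.30) → (48.24,113.19) → (87.27,178.37). Open path.

**Shape 2** — `<path>` rectangle, stroke `#ff0000` → engrave (S414, F3876). Machine vertices: (11.00,148.93) → (31.44,148.93) → (31.44,130.22) → (11.00,130.22) → (11.00,148.93). Closed: final G1 returns to the first vertex.

**Shape 3** — `<path>` quadratic bezier, stroke `#ff0000` → engrave (S414, F3876). Control points (SVG): P0=(113.27,117.91), P1=(84.58,96.90), P2=(65.89,64.74); sampled at t=k/4. Machine vertices: (113.27,91.43) → (99.55,102.63) → (87.08,115.23) → (75.86,129.22) → (65.89,144.60). Open path.

**Shape 4** — `<polyline>` open polyline, stroke `#ff0000` → engrave (S414, F3876). Machine vertices: (97.37,63.68) → (22.41,201.12) → (92.85,52.79) → (112.45,80.63) → (127.70,61.21). Open path.

; LightBurn 1.4.05
; GRBL device profile, absolute coords
G21
G90
G0 X96.03 Y32.37
M3 S414
G1 X89.34 Y193.30 F3876
G1 X48.24 Y113.19
G1 X87.27 Y178.37
G0 X11.00 Y148.93
M3 S414
G1 X31.44 Y148.93 F3876
G1 X31.44 Y130.22
G1 X11.00 Y130.22
G1 X11.00 Y148.93
G0 X113.27 Y91.43
M3 S414
G1 X99.55 Y102.63 F3876
G1 X87.08 Y115.23
G1 X75.86 Y129.22
G1 X65.89 Y144.60
G0 X97.37 Y63.68
M3 S414
G1 X22.41 Y201.12 F3876
G1 X92.85 Y52.79
G1 X112.45 Y80.63
G1 X127.70 Y61.21
M5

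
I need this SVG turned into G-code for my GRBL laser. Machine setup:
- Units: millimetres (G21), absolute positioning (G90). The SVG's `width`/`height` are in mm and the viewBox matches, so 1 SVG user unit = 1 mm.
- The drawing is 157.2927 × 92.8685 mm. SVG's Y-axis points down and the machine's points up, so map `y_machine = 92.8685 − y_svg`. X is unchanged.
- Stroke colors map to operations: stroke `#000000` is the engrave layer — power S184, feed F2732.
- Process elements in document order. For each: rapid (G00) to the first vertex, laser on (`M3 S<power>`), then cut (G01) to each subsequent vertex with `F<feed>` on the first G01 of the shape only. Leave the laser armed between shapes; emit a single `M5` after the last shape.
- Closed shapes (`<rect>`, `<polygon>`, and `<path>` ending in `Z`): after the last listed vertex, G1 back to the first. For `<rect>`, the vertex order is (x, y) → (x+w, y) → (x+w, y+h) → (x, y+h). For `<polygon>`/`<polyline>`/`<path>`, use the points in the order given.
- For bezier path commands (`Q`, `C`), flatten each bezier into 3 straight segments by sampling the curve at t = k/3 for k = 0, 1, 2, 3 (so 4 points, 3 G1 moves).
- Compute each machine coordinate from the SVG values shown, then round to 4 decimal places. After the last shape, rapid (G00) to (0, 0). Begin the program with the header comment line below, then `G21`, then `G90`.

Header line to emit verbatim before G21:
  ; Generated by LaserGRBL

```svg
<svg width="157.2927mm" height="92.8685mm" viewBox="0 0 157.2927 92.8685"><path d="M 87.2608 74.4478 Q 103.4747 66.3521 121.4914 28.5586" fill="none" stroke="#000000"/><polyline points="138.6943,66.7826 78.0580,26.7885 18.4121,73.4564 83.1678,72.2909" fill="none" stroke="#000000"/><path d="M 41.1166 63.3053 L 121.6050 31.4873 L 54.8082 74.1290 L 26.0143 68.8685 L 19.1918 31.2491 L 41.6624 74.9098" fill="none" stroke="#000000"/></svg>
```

; Generated by LaserGRBL
G21
G90
G00 X87.2608 Y18.4207
M3 S184
G01 X98.2704 Y27.1176 F2732
G01 X109.6806 Y42.4140
G01 X121.4914 Y64.3099
G00 X138.6943 Y26.0859
M3 S184
G01 X78.0580 Y66.0800 F2732
G01 X18.4121 Y19.4121
G01 X83.1678 Y20.5776
G00 X41.1166 Y29.5632
M3 S184
G01 X121.6050 Y61.3812 F2732
G01 X54.8082 Y18.7395
G01 X26.0143 Y24.0000
G01 X19.1918 Y61.6194
G01 X41.6624 Y17.9587
M5
G00 X0.0000 Y0.0000

viewBox `0 0 157.2927 92.8685` with mm width/height → 1 unit = 1 mm. Flip: y_m = 92.8685 − y_svg.

**Shape 1** — `<path>` quadratic bezier, stroke `#000000` → engrave (S184, F2732). Control points (SVG): P0=(87.2608,74.4478), P1=(103.4747,66.3521), P2=(121.4914,28.5586); sampled at t=k/3. Machine vertices: (87.2608,18.4207) → (98.2704,27.1176) → (109.6806,42.4140) → (121.4914,64.3099). Open path.

**Shape 2** — `<polyline>` open polyline, stroke `#000000` → engrave (S184, F2732). Machine vertices: (138.6943,26.0859) → (78.0580,66.0800) → (18.4121,19.4121) → (83.1678,20.5776). Open path.

**Shape 3** — `<path>` open polyline, stroke `#000000` → engrave (S184, F2732). Machine vertices: (41.1166,29.5632) → (121.6050,61.3812) → (54.8082,18.7395) → (26.0143,24.0000) → (19.1918,61.6194) → (41.6624,17.9587). Open path.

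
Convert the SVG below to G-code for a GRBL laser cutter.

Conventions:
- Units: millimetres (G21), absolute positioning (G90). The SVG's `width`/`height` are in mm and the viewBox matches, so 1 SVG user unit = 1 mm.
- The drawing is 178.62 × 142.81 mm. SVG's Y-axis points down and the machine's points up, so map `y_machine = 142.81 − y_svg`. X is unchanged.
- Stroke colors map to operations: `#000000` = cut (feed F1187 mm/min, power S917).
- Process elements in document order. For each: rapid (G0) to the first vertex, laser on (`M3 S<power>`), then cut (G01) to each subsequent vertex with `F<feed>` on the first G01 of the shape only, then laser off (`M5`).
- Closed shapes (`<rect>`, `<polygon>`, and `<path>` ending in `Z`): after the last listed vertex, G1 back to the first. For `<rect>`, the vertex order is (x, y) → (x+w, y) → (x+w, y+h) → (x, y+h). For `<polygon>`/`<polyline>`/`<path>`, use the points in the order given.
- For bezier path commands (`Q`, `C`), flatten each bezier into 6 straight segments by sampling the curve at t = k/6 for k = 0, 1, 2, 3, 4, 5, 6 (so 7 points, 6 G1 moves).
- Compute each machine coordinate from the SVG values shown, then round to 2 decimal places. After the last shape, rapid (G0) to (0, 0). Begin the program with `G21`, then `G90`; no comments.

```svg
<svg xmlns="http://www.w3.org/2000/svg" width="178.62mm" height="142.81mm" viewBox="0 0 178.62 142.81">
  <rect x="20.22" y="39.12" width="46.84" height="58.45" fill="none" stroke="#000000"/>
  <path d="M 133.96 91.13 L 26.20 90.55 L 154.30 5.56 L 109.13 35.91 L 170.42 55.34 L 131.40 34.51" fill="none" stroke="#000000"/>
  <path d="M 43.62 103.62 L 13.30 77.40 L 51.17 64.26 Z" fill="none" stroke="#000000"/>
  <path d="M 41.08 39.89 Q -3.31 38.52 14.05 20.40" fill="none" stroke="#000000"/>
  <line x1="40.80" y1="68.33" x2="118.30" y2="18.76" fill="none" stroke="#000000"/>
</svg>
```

Since the viewBox matches the mm dimensions, user units are millimetres directly. The only transform is the Y-flip y_m = 142.81 − y_svg.

Shape 1 is a rectangle drawn with `<rect>`. Its stroke #000000 means cut at S917, F1187. After flipping Y the toolpath is (20.22,103.69) → (67.06,103.69) → (67.06,45.24) → (20.22,45.24) → (20.22,103.69), returning to the start.

Shape 2 is a open polyline drawn with `<path>`. Its stroke #000000 means cut at S917, F1187. After flipping Y the toolpath is (133.96,51.68) → (26.20,52.26) → (154.30,137.25) → (109.13,106.90) → (170.42,87.47) → (131.40,108.30).

Shape 3 is a regular polygon drawn with `<path>`. Its stroke #000000 means cut at S917, F1187. After flipping Y the toolpath is (43.62,39.19) → (13.30,65.41) → (51.17,78.55) → (43.62,39.19), returning to the start.

Shape 4 is a quadratic bezier drawn with `<path>`. Its stroke #000000 means cut at S917, F1187. After flipping Y the toolpath is (41.08,102.92) → (28.00,103.84) → (18.35,105.69) → (12.13,108.48) → (9.34,112.19) → (9.98,116.84) → (14.05,122.41).

Shape 5 is a line segment drawn with `<line>`. Its stroke #000000 means cut at S917, F1187. After flipping Y the toolpath is (40.80,74.48) → (118.30,124.05).

G21
G90
G0 X20.22 Y103.69
M3 S917
G01 X67.06 Y103.69 F1187
G01 X67.06 Y45.24
G01 X20.22 Y45.24
G01 X20.22 Y103.69
M5
G0 X133.96 Y51.68
M3 S917
G01 X26.20 Y52.26 F1187
G01 X154.30 Y137.25
G01 X109.13 Y106.90
G01 X170.42 Y87.47
G01 X131.40 Y108.30
M5
G0 X43.62 Y39.19
M3 S917
G01 X13.30 Y65.41 F1187
G01 X51.17 Y78.55
G01 X43.62 Y39.19
M5
G0 X41.08 Y102.92
M3 S917
G01 X28.00 Y103.84 F1187
G01 X18.35 Y105.69
G01 X12.13 Y108.48
G01 X9.34 Y112.19
G01 X9.98 Y116.84
G01 X14.05 Y122.41
M5
G0 X40.80 Y74.48
M3 S917
G01 X118.30 Y124.05 F1187
M5
G0 X0.00 Y0.00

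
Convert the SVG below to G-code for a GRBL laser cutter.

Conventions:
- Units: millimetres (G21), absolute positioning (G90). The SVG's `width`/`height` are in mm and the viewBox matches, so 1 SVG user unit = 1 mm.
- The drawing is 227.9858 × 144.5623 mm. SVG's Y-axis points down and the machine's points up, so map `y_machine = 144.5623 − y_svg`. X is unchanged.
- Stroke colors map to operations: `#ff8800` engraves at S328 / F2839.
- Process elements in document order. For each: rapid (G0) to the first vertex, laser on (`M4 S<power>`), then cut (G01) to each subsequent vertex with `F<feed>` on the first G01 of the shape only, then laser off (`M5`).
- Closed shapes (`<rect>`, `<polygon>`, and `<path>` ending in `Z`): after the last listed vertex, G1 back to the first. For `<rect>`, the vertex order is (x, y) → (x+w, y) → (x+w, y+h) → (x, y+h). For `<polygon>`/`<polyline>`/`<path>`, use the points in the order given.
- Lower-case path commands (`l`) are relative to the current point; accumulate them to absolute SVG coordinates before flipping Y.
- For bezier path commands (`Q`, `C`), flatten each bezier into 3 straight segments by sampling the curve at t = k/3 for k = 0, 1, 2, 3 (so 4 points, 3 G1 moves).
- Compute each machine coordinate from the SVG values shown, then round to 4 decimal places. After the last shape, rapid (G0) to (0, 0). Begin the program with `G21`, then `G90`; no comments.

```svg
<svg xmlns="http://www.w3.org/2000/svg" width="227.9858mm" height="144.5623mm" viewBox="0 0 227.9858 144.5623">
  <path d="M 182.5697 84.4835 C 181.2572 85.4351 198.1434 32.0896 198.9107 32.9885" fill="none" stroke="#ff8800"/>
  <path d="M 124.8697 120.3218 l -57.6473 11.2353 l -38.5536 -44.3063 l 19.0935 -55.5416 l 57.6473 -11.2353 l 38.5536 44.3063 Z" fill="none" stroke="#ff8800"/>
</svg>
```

Since the viewBox matches the mm dimensions, user units are millimetres directly. The only transform is the Y-flip y_m = 144.5623 − y_svg.

Shape 1 is a cubic bezier drawn with `<path>`. Its stroke #ff8800 means engrave at S328, F2839. After flipping Y the toolpath is (182.5697,60.0788) → (186.0524,73.2062) → (194.0415,98.4113) → (198.9107,111.5738).

Shape 2 is a regular polygon drawn with `<path>`. Its stroke #ff8800 means engrave at S328, F2839. After flipping Y the toolpath is (124.8697,24.2405) → (67.2224,13.0052) → (28.6688,57.3115) → (47.7623,112.8531) → (105.4096,124.0884) → (143.9632,79.7821) → (124.8697,24.2405), returning to the start.

G21
G90
G0 X182.5697 Y60.0788
M4 S328
G01 X186.0524 Y73.2062 F2839
G01 X194.0415 Y98.4113
G01 X198.9107 Y111.5738
M5
G0 X124.8697 Y24.2405
M4 S328
G01 X67.2224 Y13.0052 F2839
G01 X28.6688 Y57.3115
G01 X47.7623 Y112.8531
G01 X105.4096 Y124.0884
G01 X143.9632 Y79.7821
G01 X124.8697 Y24.2405
M5
G0 X0.0000 Y0.0000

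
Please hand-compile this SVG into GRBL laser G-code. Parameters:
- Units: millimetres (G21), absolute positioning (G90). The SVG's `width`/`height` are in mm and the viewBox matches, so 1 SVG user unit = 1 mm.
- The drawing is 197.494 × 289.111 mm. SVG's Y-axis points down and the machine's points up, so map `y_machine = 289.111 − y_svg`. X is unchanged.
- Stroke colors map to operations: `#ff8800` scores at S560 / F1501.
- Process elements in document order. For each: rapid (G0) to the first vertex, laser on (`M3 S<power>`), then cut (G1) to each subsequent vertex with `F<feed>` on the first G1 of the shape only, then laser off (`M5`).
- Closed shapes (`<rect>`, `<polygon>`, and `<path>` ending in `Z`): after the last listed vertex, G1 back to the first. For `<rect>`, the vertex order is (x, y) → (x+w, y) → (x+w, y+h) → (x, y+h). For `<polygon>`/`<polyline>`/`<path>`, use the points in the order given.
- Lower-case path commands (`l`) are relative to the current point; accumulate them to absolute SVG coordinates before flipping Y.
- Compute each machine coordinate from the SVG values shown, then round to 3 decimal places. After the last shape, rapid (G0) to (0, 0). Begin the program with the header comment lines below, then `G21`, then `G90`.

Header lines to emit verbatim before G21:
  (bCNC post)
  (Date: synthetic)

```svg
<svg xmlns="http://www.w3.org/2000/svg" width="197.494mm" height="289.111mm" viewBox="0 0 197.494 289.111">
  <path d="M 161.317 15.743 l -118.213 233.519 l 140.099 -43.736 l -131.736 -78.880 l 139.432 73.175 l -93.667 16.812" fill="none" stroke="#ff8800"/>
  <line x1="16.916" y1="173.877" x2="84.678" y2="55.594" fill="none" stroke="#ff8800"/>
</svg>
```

viewBox `0 0 197.494 289.111` with mm width/height → 1 unit = 1 mm. Flip: y_m = 289.111 − y_svg.

**Shape 1** — `<path>` open polyline, stroke `#ff8800` → score (S560, F1501). Machine vertices: (161.317,273.368) → (43.104,39.849) → (183.203,83.585) → (51.467,162.465) → (190.899,89.290) → (97.232,72.478). Open path.

**Shape 2** — `<line>` line segment, stroke `#ff8800` → score (S560, F1501). Machine vertices: (16.916,115.234) → (84.678,233.517). Open path.

(bCNC post)
(Date: synthetic)
G21
G90
G0 X161.317 Y273.368
M3 S560
G1 X43.104 Y39.849 F1501
G1 X183.203 Y83.585
G1 X51.467 Y162.465
G1 X190.899 Y89.290
G1 X97.232 Y72.478
M5
G0 X16.916 Y115.234
M3 S560
G1 X84.678 Y233.517 F1501
M5
G0 X0.000 Y0.000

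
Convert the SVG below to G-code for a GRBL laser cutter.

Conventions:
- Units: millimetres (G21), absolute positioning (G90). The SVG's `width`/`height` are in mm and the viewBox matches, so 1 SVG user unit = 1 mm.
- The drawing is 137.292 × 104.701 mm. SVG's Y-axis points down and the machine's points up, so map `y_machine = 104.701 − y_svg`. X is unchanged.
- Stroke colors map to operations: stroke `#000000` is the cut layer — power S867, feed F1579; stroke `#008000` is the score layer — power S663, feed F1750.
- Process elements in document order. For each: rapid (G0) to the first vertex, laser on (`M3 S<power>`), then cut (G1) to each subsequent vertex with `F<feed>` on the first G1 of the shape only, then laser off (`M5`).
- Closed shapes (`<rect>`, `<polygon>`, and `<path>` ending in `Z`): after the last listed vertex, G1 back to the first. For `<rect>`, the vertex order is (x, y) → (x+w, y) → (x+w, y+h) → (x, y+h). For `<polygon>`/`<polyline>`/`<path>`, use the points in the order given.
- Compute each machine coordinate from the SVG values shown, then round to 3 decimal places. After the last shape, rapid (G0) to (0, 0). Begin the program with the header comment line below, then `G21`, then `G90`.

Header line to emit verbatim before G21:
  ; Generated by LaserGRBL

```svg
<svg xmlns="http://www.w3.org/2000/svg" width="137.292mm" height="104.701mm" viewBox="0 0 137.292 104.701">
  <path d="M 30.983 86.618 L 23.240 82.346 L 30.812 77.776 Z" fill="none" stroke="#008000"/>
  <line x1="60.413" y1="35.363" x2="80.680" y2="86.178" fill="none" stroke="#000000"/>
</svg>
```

; Generated by LaserGRBL
G21
G90
G0 X30.983 Y18.083
M3 S663
G1 X23.240 Y22.355 F1750
G1 X30.812 Y26.925
G1 X30.983 Y18.083
M5
G0 X60.413 Y69.338
M3 S867
G1 X80.680 Y18.523 F1579
M5
G0 X0.000 Y0.000

1 u = 1 mm; y_m = 104.701 − y.

[1] `<path>` regular polygon, #008000→score S663 F1750: (30.983,18.083) → (23.240,22.355) → (30.812,26.925) → (30.983,18.083) (closed)

[2] `<line>` line segment, #000000→cut S867 F1579: (60.413,69.338) → (80.680,18.523)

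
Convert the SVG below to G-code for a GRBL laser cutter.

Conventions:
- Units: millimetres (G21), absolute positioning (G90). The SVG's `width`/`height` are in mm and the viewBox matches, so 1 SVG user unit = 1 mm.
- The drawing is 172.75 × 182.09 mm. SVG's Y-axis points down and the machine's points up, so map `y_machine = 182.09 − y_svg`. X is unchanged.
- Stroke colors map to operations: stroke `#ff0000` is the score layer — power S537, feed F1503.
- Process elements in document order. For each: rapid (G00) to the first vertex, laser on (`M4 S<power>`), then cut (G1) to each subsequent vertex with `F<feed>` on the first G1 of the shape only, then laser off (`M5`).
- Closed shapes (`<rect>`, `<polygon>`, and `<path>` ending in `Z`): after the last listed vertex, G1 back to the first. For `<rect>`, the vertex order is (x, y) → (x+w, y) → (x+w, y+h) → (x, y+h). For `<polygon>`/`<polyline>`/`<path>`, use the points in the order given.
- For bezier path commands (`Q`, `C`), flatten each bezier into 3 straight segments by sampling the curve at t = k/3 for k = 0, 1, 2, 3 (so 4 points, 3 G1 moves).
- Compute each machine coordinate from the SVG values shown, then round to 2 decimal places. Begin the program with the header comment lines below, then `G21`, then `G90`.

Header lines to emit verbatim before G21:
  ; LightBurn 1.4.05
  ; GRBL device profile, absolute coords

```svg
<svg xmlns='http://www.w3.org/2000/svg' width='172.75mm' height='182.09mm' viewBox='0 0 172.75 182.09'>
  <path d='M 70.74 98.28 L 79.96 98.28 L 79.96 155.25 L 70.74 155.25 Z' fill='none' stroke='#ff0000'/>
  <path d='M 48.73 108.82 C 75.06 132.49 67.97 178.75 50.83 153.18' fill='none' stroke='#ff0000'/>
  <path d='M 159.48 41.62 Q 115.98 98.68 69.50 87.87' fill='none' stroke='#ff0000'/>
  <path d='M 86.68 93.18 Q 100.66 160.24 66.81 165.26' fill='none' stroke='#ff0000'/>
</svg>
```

Since the viewBox matches the mm dimensions, user units are millimetres directly. The only transform is the Y-flip y_m = 182.09 − y_svg.

Shape 1 is a rectangle drawn with `<path>`. Its stroke #ff0000 means score at S537, F1503. After flipping Y the toolpath is (70.74,83.81) → (79.96,83.81) → (79.96,26.84) → (70.74,26.84) → (70.74,83.81), returning to the start.

Shape 2 is a cubic bezier drawn with `<path>`. Its stroke #ff0000 means score at S537, F1503. After flipping Y the toolpath is (48.73,73.27) → (64.79,45.57) → (63.75,23.79) → (50.83,28.91).

Shape 3 is a quadratic bezier drawn with `<path>`. Its stroke #ff0000 means score at S537, F1503. After flipping Y the toolpath is (159.48,140.47) → (130.15,109.97) → (100.16,94.55) → (69.50,94.22).

Shape 4 is a quadratic bezier drawn with `<path>`. Its stroke #ff0000 means score at S537, F1503. After flipping Y the toolpath is (86.68,88.91) → (90.69,51.10) → (84.06,27.07) → (66.81,16.83).

; LightBurn 1.4.05
; GRBL device profile, absolute coords
G21
G90
G00 X70.74 Y83.81
M4 S537
G1 X79.96 Y83.81 F1503
G1 X79.96 Y26.84
G1 X70.74 Y26.84
G1 X70.74 Y83.81
M5
G00 X48.73 Y73.27
M4 S537
G1 X64.79 Y45.57 F1503
G1 X63.75 Y23.79
G1 X50.83 Y28.91
M5
G00 X159.48 Y140.47
M4 S537
G1 X130.15 Y109.97 F1503
G1 X100.16 Y94.55
G1 X69.50 Y94.22
M5
G00 X86.68 Y88.91
M4 S537
G1 X90.69 Y51.10 F1503
G1 X84.06 Y27.07
G1 X66.81 Y16.83
M5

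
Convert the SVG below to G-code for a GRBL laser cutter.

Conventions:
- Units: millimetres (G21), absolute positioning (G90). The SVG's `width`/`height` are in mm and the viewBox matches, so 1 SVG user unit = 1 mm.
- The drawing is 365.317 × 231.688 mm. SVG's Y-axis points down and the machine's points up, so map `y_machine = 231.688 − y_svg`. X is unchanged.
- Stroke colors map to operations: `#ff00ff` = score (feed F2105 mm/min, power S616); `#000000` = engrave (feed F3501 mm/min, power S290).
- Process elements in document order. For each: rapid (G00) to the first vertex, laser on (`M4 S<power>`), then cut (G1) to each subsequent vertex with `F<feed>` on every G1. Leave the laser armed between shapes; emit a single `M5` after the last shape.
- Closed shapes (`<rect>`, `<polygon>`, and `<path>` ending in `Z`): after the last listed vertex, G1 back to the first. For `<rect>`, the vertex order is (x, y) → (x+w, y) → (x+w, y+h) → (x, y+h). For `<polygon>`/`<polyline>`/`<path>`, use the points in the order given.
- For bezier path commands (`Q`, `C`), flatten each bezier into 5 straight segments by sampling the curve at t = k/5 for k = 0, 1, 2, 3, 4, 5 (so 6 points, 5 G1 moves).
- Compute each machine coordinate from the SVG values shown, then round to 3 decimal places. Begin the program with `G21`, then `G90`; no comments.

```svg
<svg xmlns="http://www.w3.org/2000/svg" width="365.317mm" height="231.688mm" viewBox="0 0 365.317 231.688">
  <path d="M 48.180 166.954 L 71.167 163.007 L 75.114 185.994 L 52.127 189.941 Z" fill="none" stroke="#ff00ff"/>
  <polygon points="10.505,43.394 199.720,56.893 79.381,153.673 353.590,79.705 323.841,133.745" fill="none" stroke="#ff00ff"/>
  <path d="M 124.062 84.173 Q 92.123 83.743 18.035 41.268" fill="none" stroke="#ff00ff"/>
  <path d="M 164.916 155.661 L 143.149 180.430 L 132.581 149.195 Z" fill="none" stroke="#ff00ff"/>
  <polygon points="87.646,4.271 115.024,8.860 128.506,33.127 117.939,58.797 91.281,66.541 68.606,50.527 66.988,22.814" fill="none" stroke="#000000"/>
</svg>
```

G21
G90
G00 X48.180 Y64.734
M4 S616
G1 X71.167 Y68.681 F2105
G1 X75.114 Y45.694 F2105
G1 X52.127 Y41.747 F2105
G1 X48.180 Y64.734 F2105
G00 X10.505 Y188.294
M4 S616
G1 X199.720 Y174.795 F2105
G1 X79.381 Y78.015 F2105
G1 X353.590 Y151.983 F2105
G1 X323.841 Y97.943 F2105
G1 X10.505 Y188.294 F2105
G00 X124.062 Y147.515
M4 S616
G1 X109.600 Y149.369 F2105
G1 X91.767 Y154.586 F2105
G1 X70.562 Y163.167 F2105
G1 X45.984 Y175.112 F2105
G1 X18.035 Y190.420 F2105
G00 X164.916 Y76.027
M4 S616
G1 X143.149 Y51.258 F2105
G1 X132.581 Y82.493 F2105
G1 X164.916 Y76.027 F2105
G00 X87.646 Y227.417
M4 S290
G1 X115.024 Y222.828 F3501
G1 X128.506 Y198.561 F3501
G1 X117.939 Y172.891 F3501
G1 X91.281 Y165.147 F3501
G1 X68.606 Y181.161 F3501
G1 X66.988 Y208.874 F3501
G1 X87.646 Y227.417 F3501
M5

viewBox `0 0 365.317 231.688` with mm width/height → 1 unit = 1 mm. Flip: y_m = 231.688 − y_svg.

**Shape 1** — `<path>` regular polygon, stroke `#ff00ff` → score (S616, F2105). Machine vertices: (48.180,64.734) → (71.167,68.681) → (75.114,45.694) → (52.127,41.747) → (48.180,64.734). Closed: final G1 returns to the first vertex.

**Shape 2** — `<polygon>` closed polygon, stroke `#ff00ff` → score (S616, F2105). Machine vertices: (10.505,188.294) → (199.720,174.795) → (79.381,78.015) → (353.590,151.983) → (323.841,97.943) → (10.505,188.294). Closed: final G1 returns to the first vertex.

**Shape 3** — `<path>` quadratic bezier, stroke `#ff00ff` → score (S616, F2105). Control points (SVG): P0=(124.062,84.173), P1=(92.123,83.743), P2=(18.035,41.268); sampled at t=k/5. Machine vertices: (124.062,147.515) → (109.600,149.369) → (91.767,154.586) → (70.562,163.167) → (45.984,175.112) → (18.035,190.420). Open path.

**Shape 4** — `<path>` regular polygon, stroke `#ff00ff` → score (S616, F2105). Machine vertices: (164.916,76.027) → (143.149,51.258) → (132.581,82.493) → (164.916,76.027). Closed: final G1 returns to the first vertex.

**Shape 5** — `<polygon>` regular polygon, stroke `#000000` → engrave (S290, F3501). Machine vertices: (87.646,227.417) → (115.024,222.828) → (128.506,198.561) → (117.939,172.891) → (91.281,165.147) → (68.606,181.161) → (66.988,208.874) → (87.646,227.417). Closed: final G1 returns to the first vertex.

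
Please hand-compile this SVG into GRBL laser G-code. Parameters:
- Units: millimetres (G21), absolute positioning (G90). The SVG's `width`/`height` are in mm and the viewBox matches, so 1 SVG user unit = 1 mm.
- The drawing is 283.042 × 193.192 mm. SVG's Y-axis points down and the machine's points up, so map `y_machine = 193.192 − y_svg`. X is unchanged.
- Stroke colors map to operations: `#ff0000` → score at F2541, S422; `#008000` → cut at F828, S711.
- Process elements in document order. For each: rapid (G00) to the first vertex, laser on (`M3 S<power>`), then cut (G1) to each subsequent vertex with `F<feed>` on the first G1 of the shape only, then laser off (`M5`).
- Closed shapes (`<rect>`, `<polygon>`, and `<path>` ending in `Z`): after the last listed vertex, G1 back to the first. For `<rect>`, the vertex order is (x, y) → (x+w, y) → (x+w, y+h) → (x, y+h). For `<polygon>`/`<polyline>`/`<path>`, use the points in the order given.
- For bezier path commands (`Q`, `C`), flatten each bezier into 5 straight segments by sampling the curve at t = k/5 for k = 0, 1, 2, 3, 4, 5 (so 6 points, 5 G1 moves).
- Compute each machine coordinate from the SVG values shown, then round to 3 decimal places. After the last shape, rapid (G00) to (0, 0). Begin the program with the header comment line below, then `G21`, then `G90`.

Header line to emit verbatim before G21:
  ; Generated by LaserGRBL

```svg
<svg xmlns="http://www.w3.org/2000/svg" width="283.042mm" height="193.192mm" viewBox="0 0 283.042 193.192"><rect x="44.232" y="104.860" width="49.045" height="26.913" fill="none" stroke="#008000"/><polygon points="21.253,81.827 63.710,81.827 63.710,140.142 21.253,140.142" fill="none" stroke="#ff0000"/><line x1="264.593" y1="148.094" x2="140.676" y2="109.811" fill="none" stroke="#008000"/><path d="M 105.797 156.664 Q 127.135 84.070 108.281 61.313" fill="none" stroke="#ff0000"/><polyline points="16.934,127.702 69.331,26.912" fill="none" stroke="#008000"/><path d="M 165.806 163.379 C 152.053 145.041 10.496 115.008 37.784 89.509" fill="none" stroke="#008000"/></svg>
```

; Generated by LaserGRBL
G21
G90
G00 X44.232 Y88.332
M3 S711
G1 X93.277 Y88.332 F828
G1 X93.277 Y61.419
G1 X44.232 Y61.419
G1 X44.232 Y88.332
M5
G00 X21.253 Y111.365
M3 S422
G1 X63.710 Y111.365 F2541
G1 X63.710 Y53.050
G1 X21.253 Y53.050
G1 X21.253 Y111.365
M5
G00 X264.593 Y45.098
M3 S711
G1 X140.676 Y83.381 F828
M5
G00 X105.797 Y36.528
M3 S422
G1 X112.725 Y63.572 F2541
G1 X116.437 Y86.629
G1 X116.933 Y105.699
G1 X114.215 Y120.783
G1 X108.281 Y131.879
M5
G00 X16.934 Y65.490
M3 S711
G1 X69.331 Y166.280 F828
M5
G00 X165.806 Y29.813
M3 S711
G1 X144.591 Y42.089 F828
G1 X106.942 Y56.394
G1 X67.098 Y71.947
G1 X39.299 Y87.969
G1 X37.784 Y103.683
M5
G00 X0.000 Y0.000

Since the viewBox matches the mm dimensions, user units are millimetres directly. The only transform is the Y-flip y_m = 193.192 − y_svg.

Shape 1 is a rectangle drawn with `<rect>`. Its stroke #008000 means cut at S711, F828. After flipping Y the toolpath is (44.232,88.332) → (93.277,88.332) → (93.277,61.419) → (44.232,61.419) → (44.232,88.332), returning to the start.

Shape 2 is a rectangle drawn with `<polygon>`. Its stroke #ff0000 means score at S422, F2541. After flipping Y the toolpath is (21.253,111.365) → (63.710,111.365) → (63.710,53.050) → (21.253,53.050) → (21.253,111.365), returning to the start.

Shape 3 is a line segment drawn with `<line>`. Its stroke #008000 means cut at S711, F828. After flipping Y the toolpath is (264.593,45.098) → (140.676,83.381).

Shape 4 is a quadratic bezier drawn with `<path>`. Its stroke #ff0000 means score at S422, F2541. After flipping Y the toolpath is (105.797,36.528) → (112.725,63.572) → (116.437,86.629) → (116.933,105.699) → (114.215,120.783) → (108.281,131.879).

Shape 5 is a line segment drawn with `<polyline>`. Its stroke #008000 means cut at S711, F828. After flipping Y the toolpath is (16.934,65.490) → (69.331,166.280).

Shape 6 is a cubic bezier drawn with `<path>`. Its stroke #008000 means cut at S711, F828. After flipping Y the toolpath is (165.806,29.813) → (144.591,42.089) → (106.942,56.394) → (67.098,71.947) → (39.299,87.969) → (37.784,103.683).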